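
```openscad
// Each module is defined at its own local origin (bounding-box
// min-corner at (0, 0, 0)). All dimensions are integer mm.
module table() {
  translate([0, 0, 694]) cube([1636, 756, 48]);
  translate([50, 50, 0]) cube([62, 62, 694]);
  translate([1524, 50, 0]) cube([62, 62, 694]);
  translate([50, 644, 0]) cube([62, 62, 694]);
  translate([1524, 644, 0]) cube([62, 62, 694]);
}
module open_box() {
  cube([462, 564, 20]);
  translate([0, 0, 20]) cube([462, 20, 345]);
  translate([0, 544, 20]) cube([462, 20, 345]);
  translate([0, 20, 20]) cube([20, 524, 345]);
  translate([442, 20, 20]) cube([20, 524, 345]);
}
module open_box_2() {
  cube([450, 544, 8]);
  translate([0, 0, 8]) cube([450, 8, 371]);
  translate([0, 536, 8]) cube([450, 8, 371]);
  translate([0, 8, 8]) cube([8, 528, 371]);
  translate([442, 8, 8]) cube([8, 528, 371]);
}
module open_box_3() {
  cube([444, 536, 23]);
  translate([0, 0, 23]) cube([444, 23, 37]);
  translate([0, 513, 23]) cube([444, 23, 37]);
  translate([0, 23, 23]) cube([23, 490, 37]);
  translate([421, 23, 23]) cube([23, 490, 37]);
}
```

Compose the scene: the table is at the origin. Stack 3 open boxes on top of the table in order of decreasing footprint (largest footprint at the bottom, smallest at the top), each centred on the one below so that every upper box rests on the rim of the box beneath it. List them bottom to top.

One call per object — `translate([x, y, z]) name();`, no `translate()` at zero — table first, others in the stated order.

table();
translate([587, 96, 742]) open_box();
translate([593, 106, 1107]) open_box_2();
translate([596, 110, 1486]) open_box_3();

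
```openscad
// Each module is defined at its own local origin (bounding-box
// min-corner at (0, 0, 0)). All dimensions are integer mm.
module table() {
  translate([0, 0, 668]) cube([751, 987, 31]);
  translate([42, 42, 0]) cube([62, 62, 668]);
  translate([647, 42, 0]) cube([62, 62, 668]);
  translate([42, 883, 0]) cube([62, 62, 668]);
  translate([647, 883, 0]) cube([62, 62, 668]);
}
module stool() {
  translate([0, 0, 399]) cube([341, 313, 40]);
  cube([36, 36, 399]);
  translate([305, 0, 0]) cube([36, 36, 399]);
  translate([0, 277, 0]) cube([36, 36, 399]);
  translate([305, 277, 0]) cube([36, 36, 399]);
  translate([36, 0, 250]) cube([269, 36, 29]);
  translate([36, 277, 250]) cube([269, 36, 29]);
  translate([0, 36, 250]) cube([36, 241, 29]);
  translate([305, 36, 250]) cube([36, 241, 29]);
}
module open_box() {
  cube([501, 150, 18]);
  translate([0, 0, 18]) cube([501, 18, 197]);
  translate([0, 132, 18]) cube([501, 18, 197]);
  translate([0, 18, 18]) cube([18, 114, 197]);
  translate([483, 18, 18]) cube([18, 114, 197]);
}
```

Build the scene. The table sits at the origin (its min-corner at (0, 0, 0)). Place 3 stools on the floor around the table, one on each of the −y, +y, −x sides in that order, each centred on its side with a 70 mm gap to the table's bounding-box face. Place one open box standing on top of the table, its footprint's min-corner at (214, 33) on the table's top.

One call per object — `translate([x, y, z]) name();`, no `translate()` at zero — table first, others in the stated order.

table();
translate([205, -383, 0]) stool();
translate([205, 1057, 0]) stool();
translate([-411, 337, 0]) stool();
translate([214, 33, 699]) open_box();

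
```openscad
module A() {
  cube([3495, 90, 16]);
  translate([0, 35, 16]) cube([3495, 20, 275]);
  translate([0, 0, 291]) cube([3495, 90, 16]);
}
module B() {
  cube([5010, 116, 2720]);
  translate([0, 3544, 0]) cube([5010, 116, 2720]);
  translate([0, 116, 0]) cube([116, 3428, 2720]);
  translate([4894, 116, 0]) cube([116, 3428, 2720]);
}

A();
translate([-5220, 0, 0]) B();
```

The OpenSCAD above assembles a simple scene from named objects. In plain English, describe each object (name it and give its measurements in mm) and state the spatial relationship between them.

A is an I-beam lying along x, 3495 mm long. Overall section height 307 mm. Two flanges 90 mm wide (y) and 16 mm thick, one on the floor and one at the top; a web 20 mm thick runs between them, centred on the flange width.

B is a box-shaped house frame (walls only): outside footprint 5010×3660 mm, wall height 2720 mm, wall thickness 116 mm. The two y-facing walls run the full x-width; the two x-facing walls fit between the inner faces of the y-facing walls.

The house frame is on the floor beside the I-beam on its −x side.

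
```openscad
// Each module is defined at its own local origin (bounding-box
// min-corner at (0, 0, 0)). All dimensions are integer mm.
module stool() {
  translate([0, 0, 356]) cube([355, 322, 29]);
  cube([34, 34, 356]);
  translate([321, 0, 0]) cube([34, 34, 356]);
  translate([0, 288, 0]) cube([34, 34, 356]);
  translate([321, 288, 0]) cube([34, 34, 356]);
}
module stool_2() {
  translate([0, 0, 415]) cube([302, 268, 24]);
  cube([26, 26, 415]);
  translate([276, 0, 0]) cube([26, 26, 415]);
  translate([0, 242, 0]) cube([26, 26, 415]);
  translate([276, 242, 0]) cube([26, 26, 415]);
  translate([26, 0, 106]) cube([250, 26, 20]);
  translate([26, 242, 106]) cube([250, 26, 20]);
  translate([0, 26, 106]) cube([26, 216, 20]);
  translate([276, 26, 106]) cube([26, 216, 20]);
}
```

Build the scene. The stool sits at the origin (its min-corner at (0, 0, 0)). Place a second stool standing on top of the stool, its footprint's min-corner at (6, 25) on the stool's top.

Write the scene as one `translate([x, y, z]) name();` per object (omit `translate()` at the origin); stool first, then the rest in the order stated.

stool();
translate([6, 25, 385]) stool_2();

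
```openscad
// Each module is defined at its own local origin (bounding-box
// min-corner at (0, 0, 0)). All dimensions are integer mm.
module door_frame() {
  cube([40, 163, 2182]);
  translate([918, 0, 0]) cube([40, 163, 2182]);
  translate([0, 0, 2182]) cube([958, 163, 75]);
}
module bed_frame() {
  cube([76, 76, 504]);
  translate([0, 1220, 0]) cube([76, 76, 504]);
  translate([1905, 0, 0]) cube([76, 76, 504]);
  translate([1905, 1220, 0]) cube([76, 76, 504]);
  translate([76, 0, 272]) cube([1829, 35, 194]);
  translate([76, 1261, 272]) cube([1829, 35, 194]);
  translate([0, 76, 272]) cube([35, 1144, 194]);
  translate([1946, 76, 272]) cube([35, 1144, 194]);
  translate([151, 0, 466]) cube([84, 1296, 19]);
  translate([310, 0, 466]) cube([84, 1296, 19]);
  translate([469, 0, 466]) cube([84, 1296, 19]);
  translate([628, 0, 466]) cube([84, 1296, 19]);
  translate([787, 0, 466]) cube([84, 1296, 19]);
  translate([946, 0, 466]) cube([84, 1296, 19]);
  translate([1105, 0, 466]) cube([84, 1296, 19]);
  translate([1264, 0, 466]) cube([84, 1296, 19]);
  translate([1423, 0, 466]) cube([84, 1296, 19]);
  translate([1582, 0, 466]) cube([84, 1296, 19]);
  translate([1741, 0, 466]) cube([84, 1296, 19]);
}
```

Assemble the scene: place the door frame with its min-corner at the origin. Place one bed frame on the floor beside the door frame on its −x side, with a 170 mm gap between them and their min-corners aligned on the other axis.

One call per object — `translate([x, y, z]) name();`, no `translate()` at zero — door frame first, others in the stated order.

door_frame();
translate([-2151, 0, 0]) bed_frame();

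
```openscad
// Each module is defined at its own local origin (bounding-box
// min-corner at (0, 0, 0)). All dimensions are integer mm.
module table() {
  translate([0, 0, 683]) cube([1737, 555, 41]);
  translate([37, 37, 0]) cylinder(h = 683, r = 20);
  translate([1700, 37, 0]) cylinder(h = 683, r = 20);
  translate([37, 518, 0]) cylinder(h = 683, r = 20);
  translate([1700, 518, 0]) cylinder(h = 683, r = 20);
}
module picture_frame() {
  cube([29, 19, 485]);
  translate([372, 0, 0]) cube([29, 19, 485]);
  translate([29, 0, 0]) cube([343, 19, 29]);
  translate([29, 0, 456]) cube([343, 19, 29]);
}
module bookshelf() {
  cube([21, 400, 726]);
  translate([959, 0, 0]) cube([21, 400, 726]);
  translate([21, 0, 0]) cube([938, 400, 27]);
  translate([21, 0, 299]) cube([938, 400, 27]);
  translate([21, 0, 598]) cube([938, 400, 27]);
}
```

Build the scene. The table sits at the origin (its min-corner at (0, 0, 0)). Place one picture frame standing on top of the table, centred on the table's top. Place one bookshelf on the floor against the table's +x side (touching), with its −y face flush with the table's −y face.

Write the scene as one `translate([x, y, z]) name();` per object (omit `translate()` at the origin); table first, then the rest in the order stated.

table();
translate([668, 268, 724]) picture_frame();
translate([1737, 0, 0]) bookshelf();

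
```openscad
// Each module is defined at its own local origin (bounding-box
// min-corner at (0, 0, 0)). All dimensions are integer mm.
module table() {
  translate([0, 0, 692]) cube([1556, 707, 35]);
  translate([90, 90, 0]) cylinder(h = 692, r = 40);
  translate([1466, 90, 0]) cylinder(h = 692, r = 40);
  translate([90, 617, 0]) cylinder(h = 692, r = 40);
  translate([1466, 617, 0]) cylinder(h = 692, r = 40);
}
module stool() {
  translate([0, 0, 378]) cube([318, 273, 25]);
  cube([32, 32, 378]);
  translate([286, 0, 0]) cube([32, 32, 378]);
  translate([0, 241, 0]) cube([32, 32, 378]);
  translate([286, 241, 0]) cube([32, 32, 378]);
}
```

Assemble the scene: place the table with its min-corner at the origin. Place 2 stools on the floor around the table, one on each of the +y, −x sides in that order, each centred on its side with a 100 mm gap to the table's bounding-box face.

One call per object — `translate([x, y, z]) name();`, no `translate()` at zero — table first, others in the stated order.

table();
translate([619, 807, 0]) stool();
translate([-418, 217, 0]) stool();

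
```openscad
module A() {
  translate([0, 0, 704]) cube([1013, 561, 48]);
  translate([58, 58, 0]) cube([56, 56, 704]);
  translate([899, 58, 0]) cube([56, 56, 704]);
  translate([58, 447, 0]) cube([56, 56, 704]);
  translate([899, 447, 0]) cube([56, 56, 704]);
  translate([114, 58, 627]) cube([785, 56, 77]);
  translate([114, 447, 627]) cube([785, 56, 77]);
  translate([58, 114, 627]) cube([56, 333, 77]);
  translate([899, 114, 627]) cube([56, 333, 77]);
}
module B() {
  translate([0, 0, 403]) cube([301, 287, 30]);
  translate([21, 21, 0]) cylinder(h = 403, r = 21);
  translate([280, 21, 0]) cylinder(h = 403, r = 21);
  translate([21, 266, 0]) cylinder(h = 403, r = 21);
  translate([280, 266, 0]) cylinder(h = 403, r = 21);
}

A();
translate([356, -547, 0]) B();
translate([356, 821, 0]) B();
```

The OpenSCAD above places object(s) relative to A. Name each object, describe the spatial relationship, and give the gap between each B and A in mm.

Each stool's nearest face is 260 mm from the table's bounding box.

A is a table. B is a stool. Two stools sit around the table at the −y, +y sides. The gap between each stool and the table is 260 mm.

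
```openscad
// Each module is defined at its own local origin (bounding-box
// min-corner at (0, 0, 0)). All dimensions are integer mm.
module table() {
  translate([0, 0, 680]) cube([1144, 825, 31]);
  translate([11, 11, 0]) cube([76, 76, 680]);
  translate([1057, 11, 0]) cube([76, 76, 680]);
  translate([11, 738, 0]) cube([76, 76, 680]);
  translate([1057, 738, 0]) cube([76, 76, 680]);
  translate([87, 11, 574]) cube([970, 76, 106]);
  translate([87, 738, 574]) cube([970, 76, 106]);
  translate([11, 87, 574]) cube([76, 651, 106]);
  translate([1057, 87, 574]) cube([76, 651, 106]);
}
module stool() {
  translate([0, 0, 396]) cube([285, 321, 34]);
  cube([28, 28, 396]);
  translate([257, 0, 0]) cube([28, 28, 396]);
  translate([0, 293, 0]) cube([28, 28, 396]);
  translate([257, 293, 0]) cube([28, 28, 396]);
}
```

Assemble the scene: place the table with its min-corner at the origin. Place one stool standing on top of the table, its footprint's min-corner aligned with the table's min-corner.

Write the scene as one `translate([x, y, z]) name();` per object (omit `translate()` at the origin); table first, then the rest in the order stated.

table();
translate([0, 0, 711]) stool();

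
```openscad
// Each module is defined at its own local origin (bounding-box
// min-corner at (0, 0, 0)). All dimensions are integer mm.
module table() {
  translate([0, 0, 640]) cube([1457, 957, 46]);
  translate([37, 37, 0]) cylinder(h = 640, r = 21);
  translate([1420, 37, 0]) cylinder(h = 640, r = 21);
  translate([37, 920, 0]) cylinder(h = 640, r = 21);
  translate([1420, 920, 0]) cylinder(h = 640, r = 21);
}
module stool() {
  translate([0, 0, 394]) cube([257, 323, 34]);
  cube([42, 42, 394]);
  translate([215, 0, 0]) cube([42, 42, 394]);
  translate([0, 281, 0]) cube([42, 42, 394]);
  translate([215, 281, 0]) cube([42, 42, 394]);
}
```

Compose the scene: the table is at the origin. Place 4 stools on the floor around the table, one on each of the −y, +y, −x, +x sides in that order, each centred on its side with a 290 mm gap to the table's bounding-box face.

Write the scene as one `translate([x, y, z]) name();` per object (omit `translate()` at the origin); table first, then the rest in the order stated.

table();
translate([600, -613, 0]) stool();
translate([600, 1247, 0]) stool();
translate([-547, 317, 0]) stool();
translate([1747, 317, 0]) stool();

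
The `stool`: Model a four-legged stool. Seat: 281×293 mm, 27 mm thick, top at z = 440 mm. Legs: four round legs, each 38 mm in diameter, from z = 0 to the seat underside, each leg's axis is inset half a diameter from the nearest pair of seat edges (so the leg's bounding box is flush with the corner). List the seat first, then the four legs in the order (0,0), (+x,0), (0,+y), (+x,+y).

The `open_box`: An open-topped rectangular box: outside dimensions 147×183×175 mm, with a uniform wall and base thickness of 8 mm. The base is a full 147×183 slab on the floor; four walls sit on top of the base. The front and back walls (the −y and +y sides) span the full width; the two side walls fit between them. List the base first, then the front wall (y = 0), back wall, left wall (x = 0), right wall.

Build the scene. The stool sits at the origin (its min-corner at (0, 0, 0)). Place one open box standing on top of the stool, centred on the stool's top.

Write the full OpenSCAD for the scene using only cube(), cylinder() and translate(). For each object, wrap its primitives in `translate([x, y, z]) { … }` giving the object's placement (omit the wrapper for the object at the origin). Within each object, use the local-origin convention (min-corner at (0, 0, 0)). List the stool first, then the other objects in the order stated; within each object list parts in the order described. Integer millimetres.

translate([0, 0, 413]) cube([281, 293, 27]);
translate([19, 19, 0]) cylinder(h = 413, r = 19);
translate([262, 19, 0]) cylinder(h = 413, r = 19);
translate([19, 274, 0]) cylinder(h = 413, r = 19);
translate([262, 274, 0]) cylinder(h = 413, r = 19);
translate([67, 55, 440]) {
  cube([147, 183, 8]);
  translate([0, 0, 8]) cube([147, 8, 167]);
  translate([0, 175, 8]) cube([147, 8, 167]);
  translate([0, 8, 8]) cube([8, 167, 167]);
  translate([139, 8, 8]) cube([8, 167, 167]);
}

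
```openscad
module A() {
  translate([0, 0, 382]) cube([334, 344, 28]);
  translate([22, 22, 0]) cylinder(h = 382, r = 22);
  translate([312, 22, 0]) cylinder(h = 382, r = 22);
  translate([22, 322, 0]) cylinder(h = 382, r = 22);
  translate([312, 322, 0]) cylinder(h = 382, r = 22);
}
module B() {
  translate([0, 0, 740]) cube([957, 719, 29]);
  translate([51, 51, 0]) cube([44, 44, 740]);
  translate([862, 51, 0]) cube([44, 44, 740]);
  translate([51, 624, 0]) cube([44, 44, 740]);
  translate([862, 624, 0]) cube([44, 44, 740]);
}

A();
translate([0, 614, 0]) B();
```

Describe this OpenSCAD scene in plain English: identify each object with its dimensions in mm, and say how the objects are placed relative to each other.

A is a four-legged stool. The seat is 334×344 mm, 28 mm thick, top at z = 410 mm. It stands on four round legs, each 44 mm in diameter, from z = 0 to the seat underside, each leg's axis is inset half a diameter from the nearest pair of seat edges (so the leg's bounding box is flush with the corner).

B is a table: top 957 mm (x) × 719 mm (y), 29 mm thick, upper face at z = 769 mm, on four 44×44 mm square legs, each inset 51 mm from the nearest pair of top edges, running from z = 0 to the bottom of the top.

The table is on the floor beside the stool on its +y side.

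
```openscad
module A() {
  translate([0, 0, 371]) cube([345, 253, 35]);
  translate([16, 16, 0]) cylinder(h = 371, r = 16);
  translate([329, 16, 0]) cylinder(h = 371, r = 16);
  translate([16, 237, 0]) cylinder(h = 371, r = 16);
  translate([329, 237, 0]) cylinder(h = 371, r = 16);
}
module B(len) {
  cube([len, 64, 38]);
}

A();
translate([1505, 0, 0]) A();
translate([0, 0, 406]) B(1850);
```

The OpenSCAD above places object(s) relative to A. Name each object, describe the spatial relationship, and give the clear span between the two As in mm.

A is a stool. B is a beam. A beam spans the tops of two stools. The clear span between the two stools is 1160 mm.

Second stool starts at x = 1505; first ends at x = 345; clear span = 1505 − 345 = 1160 mm.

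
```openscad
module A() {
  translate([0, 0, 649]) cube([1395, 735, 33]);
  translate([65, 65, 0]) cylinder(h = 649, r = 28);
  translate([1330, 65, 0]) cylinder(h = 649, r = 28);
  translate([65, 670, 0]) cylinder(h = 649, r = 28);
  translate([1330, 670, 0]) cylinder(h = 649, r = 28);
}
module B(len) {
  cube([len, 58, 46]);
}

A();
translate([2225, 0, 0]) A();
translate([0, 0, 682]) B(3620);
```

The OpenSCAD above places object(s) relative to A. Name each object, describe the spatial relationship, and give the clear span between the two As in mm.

Second table starts at x = 2225; first ends at x = 1395; clear span = 2225 − 1395 = 830 mm.

A is a table. B is a beam. A beam spans the tops of two tables. The clear span between the two tables is 830 mm.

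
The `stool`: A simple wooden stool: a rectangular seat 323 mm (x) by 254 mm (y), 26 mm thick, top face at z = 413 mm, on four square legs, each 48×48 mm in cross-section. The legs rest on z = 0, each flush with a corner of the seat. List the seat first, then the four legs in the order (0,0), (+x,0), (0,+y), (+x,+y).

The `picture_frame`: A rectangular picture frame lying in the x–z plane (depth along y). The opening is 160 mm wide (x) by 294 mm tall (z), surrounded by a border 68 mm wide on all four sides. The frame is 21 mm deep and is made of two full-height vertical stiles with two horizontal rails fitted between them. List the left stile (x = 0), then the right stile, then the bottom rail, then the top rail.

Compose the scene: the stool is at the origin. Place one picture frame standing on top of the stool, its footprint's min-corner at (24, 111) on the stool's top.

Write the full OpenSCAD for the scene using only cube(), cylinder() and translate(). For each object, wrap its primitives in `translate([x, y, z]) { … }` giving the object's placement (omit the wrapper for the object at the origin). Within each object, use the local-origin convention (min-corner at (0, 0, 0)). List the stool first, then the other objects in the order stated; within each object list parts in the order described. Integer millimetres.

translate([0, 0, 387]) cube([323, 254, 26]);
cube([48, 48, 387]);
translate([275, 0, 0]) cube([48, 48, 387]);
translate([0, 206, 0]) cube([48, 48, 387]);
translate([275, 206, 0]) cube([48, 48, 387]);
translate([24, 111, 413]) {
  cube([68, 21, 430]);
  translate([228, 0, 0]) cube([68, 21, 430]);
  translate([68, 0, 0]) cube([160, 21, 68]);
  translate([68, 0, 362]) cube([160, 21, 68]);
}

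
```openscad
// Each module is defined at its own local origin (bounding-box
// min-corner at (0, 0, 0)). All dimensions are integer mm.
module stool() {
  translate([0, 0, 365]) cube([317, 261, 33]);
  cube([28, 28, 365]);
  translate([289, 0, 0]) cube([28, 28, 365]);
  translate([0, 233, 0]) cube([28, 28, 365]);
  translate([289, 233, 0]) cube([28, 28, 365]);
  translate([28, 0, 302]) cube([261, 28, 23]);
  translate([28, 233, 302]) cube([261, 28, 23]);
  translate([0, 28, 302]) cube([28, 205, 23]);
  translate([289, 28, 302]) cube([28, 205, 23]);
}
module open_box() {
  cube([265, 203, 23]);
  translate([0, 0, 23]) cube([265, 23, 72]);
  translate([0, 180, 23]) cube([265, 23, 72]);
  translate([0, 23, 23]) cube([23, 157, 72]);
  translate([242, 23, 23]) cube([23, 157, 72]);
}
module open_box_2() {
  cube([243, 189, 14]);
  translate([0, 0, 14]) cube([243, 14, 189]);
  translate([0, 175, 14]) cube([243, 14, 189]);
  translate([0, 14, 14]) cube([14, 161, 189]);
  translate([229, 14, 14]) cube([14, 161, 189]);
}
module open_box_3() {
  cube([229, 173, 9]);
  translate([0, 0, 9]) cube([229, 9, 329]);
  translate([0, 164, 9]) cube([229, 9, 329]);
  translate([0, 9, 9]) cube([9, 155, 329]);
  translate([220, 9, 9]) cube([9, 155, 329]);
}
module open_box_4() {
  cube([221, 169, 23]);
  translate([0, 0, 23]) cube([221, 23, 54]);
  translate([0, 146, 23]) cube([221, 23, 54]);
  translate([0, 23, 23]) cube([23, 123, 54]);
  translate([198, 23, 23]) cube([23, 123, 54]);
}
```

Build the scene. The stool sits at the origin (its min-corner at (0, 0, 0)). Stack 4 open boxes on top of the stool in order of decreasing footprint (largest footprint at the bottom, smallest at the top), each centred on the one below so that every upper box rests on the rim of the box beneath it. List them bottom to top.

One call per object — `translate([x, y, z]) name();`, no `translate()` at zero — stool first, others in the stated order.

stool();
translate([26, 29, 398]) open_box();
translate([37, 36, 493]) open_box_2();
translate([44, 44, 696]) open_box_3();
translate([48, 46, 1034]) open_box_4();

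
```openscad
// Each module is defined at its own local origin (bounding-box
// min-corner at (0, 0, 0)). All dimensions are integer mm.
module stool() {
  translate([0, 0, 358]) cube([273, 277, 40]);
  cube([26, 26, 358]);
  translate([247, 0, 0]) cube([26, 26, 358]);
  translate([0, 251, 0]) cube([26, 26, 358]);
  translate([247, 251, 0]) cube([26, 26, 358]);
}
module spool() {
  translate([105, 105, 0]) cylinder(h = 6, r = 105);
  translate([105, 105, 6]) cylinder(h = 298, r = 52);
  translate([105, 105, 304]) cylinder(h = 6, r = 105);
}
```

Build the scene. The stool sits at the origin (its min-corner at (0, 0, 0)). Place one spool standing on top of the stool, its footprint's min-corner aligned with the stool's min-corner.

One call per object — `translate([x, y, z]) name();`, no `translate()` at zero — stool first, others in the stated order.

stool();
translate([0, 0, 398]) spool();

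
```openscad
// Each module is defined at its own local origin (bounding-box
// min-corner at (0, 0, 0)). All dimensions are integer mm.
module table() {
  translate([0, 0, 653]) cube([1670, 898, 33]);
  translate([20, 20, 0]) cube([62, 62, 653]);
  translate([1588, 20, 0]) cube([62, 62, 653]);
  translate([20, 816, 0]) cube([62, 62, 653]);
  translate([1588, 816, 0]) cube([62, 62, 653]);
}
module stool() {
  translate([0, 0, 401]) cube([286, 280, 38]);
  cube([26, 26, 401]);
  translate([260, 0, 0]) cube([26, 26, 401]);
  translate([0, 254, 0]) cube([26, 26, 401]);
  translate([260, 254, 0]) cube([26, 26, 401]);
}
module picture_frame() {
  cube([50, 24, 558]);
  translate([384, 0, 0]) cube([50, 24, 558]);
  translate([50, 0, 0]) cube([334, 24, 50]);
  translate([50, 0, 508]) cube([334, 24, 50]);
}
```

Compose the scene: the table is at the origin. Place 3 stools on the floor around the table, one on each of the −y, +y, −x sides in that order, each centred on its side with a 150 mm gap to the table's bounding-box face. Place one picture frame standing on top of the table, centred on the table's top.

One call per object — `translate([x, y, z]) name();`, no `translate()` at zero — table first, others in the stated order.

table();
translate([692, -430, 0]) stool();
translate([692, 1048, 0]) stool();
translate([-436, 309, 0]) stool();
translate([618, 437, 686]) picture_frame();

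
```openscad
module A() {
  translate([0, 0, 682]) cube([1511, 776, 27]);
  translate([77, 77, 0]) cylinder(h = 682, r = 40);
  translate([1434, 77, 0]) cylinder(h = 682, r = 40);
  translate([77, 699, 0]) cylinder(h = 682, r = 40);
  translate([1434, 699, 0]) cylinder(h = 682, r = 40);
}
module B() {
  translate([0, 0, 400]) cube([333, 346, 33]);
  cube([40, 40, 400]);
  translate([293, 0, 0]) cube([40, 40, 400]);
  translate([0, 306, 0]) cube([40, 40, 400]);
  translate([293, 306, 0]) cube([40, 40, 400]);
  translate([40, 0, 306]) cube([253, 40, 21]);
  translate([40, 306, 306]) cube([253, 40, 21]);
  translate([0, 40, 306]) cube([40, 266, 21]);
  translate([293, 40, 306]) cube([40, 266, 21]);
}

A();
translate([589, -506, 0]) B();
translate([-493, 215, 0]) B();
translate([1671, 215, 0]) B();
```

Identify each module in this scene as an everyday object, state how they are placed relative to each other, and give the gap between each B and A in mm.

Each stool's nearest face is 160 mm from the table's bounding box.

A is a table. B is a stool. Three stools sit around the table at the −y, −x, +x sides. The gap between each stool and the table is 160 mm.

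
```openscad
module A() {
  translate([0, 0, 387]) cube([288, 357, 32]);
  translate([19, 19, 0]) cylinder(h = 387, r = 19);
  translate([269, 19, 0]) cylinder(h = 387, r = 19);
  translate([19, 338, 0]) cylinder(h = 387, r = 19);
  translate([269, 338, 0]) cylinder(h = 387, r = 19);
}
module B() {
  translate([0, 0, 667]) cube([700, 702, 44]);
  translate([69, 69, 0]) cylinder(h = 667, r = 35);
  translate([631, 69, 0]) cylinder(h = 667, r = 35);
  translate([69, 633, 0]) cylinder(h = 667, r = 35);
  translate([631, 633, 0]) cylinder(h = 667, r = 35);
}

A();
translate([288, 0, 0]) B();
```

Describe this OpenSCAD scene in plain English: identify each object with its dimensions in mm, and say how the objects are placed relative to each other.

A is a four-legged stool. The seat is 288×357 mm, 32 mm thick, top at z = 419 mm. It stands on four round legs, each 38 mm in diameter, from z = 0 to the seat underside, each leg's axis is inset half a diameter from the nearest pair of seat edges (so the leg's bounding box is flush with the corner).

B is a table with a 700×702 mm rectangular top, 44 mm thick, top surface at z = 711 mm, supported by four round legs of 70 mm diameter, each leg's bounding box inset 34 mm from the nearest pair of top edges, running from the floor.

The table is against the stool's +x side, with their −y faces flush.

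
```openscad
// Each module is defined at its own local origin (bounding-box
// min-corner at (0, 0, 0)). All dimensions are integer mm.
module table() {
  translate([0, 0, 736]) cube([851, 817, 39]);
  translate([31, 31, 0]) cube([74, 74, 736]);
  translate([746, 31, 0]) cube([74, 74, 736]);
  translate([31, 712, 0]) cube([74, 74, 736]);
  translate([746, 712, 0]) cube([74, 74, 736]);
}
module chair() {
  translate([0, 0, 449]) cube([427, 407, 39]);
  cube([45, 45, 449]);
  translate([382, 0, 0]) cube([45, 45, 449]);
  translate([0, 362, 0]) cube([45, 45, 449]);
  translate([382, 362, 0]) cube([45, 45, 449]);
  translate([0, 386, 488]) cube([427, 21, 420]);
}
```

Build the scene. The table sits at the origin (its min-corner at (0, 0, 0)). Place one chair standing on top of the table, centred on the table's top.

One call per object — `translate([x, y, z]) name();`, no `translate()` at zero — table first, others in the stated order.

table();
translate([212, 205, 775]) chair();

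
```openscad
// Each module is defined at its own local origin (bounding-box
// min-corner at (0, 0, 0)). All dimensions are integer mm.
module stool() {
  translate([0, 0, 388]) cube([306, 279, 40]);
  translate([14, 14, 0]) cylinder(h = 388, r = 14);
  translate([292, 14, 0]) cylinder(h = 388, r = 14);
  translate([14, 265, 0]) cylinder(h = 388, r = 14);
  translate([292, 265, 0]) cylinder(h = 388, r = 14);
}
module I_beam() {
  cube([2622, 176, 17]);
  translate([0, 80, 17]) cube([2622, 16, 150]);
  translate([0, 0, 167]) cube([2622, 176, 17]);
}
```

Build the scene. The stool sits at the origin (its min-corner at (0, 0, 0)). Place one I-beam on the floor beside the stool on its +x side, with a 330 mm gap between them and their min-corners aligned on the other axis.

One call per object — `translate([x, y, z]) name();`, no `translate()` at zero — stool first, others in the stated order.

stool();
translate([636, 0, 0]) I_beam();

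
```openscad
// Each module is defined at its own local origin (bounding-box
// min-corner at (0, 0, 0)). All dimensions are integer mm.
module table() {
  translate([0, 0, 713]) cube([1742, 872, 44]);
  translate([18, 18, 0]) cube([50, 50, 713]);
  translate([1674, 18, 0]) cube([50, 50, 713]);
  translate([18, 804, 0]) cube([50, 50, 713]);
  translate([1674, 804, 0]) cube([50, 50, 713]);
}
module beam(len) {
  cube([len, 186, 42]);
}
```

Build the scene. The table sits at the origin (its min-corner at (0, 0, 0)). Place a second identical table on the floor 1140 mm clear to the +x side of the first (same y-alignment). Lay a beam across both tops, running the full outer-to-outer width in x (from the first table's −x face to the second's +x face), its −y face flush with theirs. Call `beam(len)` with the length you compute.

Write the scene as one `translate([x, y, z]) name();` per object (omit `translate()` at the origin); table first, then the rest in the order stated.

table();
translate([2882, 0, 0]) table();
translate([0, 0, 757]) beam(4624);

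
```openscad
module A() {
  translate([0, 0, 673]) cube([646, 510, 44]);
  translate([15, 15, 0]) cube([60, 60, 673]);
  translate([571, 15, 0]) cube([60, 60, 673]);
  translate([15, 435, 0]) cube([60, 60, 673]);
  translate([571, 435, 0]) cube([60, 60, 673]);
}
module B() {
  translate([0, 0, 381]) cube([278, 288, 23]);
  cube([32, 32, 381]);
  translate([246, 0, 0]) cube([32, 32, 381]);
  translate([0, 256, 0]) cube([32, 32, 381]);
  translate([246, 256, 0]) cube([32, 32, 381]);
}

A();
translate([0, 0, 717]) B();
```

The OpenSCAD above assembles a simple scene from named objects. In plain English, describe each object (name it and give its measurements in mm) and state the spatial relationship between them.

A is a table with a 646×510 mm rectangular top, 44 mm thick, top surface at z = 717 mm, supported by four 60×60 mm square legs, each inset 15 mm from the nearest pair of top edges, running from the floor.

B is a simple wooden stool: a rectangular seat 278 mm (x) by 288 mm (y), 23 mm thick, top face at z = 404 mm, on four square legs, each 32×32 mm in cross-section. The legs rest on z = 0, each flush with a corner of the seat.

The stool is on top of the table.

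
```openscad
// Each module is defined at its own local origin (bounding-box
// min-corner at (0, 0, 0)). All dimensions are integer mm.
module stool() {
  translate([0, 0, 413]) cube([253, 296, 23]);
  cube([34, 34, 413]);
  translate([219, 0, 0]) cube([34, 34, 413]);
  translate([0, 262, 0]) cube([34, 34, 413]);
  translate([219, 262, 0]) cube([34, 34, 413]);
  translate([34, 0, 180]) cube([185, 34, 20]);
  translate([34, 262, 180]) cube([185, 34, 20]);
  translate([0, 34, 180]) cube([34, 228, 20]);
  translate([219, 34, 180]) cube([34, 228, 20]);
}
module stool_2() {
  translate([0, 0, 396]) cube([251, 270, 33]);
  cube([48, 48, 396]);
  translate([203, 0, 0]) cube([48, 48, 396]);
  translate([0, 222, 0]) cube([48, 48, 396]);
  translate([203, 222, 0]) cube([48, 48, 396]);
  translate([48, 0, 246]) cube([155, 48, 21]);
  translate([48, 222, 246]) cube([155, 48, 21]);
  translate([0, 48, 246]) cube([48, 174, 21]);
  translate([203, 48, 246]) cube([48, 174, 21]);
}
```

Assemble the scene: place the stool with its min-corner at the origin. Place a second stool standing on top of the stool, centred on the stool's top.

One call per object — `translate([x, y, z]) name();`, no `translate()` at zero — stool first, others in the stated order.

stool();
translate([1, 13, 436]) stool_2();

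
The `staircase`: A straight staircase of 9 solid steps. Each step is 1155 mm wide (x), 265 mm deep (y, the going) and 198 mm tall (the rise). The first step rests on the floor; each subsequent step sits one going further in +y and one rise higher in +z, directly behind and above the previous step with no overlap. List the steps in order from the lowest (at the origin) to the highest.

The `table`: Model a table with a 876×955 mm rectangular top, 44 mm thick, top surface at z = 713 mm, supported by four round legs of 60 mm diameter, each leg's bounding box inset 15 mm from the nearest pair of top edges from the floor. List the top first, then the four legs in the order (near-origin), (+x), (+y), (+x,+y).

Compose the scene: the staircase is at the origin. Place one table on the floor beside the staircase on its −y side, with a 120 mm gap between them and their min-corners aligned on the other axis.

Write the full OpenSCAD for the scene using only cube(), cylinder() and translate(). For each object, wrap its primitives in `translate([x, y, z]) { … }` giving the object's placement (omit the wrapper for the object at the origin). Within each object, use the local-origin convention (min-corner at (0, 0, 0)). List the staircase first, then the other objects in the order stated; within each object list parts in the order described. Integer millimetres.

cube([1155, 265, 198]);
translate([0, 265, 198]) cube([1155, 265, 198]);
translate([0, 530, 396]) cube([1155, 265, 198]);
translate([0, 795, 594]) cube([1155, 265, 198]);
translate([0, 1060, 792]) cube([1155, 265, 198]);
translate([0, 1325, 990]) cube([1155, 265, 198]);
translate([0, 1590, 1188]) cube([1155, 265, 198]);
translate([0, 1855, 1386]) cube([1155, 265, 198]);
translate([0, 2120, 1584]) cube([1155, 265, 198]);
translate([0, -1075, 0]) {
  translate([0, 0, 669]) cube([876, 955, 44]);
  translate([45, 45, 0]) cylinder(h = 669, r = 30);
  translate([831, 45, 0]) cylinder(h = 669, r = 30);
  translate([45, 910, 0]) cylinder(h = 669, r = 30);
  translate([831, 910, 0]) cylinder(h = 669, r = 30);
}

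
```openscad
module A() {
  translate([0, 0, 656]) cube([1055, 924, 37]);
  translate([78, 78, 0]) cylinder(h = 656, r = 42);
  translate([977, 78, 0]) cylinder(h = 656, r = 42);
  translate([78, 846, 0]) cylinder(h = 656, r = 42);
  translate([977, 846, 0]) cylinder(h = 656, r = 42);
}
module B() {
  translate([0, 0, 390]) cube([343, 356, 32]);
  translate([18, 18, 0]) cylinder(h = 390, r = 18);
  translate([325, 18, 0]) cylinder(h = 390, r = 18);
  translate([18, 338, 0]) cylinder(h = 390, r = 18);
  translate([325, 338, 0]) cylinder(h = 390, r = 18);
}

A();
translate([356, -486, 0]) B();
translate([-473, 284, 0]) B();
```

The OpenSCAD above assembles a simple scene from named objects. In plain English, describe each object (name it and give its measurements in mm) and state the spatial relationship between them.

A is a table: top 1055 mm (x) × 924 mm (y), 37 mm thick, upper face at z = 693 mm, on four round legs of 84 mm diameter, each leg's bounding box inset 36 mm from the nearest pair of top edges, running from z = 0 to the bottom of the top.

B is a four-legged stool. The seat is 343×356 mm, 32 mm thick, top at z = 422 mm. It stands on four round legs, each 36 mm in diameter, from z = 0 to the seat underside, each leg's axis is inset half a diameter from the nearest pair of seat edges (so the leg's bounding box is flush with the corner).

Two stools sit around the table at the −y, −x sides.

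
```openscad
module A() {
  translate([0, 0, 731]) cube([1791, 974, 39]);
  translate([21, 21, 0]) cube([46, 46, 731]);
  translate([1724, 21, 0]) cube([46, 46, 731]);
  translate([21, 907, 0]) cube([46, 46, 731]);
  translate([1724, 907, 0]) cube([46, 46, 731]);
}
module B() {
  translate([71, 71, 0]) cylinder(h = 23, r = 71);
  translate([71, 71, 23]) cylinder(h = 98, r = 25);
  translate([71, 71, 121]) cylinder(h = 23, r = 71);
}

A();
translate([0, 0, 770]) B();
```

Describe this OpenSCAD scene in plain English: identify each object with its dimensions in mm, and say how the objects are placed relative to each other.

A is a table: top 1791 mm (x) × 974 mm (y), 39 mm thick, upper face at z = 770 mm, on four 46×46 mm square legs, each inset 21 mm from the nearest pair of top edges, running from z = 0 to the bottom of the top.

B is a spool: two coaxial disc flanges of radius 71 mm and thickness 23 mm, joined by a core cylinder of radius 25 mm and height 98 mm. The lower flange rests on z = 0 and the three cylinders share a vertical axis.

The spool is on top of the table.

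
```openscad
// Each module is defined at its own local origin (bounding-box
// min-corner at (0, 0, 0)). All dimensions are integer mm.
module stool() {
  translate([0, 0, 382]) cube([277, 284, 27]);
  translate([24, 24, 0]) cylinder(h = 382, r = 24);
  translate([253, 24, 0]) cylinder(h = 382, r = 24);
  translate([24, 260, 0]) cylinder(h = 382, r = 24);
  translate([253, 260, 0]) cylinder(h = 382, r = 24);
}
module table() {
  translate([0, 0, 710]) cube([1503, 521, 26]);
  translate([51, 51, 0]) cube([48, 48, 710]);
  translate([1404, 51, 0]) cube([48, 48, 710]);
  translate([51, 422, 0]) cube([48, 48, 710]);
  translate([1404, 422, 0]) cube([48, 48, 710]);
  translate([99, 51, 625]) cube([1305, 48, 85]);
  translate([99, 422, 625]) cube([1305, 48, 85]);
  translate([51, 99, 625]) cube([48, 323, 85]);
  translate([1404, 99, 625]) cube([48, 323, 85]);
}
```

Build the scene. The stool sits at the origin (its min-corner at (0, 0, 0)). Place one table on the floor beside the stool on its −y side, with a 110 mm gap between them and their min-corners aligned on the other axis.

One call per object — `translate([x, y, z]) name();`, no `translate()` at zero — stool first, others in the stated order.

stool();
translate([0, -631, 0]) table();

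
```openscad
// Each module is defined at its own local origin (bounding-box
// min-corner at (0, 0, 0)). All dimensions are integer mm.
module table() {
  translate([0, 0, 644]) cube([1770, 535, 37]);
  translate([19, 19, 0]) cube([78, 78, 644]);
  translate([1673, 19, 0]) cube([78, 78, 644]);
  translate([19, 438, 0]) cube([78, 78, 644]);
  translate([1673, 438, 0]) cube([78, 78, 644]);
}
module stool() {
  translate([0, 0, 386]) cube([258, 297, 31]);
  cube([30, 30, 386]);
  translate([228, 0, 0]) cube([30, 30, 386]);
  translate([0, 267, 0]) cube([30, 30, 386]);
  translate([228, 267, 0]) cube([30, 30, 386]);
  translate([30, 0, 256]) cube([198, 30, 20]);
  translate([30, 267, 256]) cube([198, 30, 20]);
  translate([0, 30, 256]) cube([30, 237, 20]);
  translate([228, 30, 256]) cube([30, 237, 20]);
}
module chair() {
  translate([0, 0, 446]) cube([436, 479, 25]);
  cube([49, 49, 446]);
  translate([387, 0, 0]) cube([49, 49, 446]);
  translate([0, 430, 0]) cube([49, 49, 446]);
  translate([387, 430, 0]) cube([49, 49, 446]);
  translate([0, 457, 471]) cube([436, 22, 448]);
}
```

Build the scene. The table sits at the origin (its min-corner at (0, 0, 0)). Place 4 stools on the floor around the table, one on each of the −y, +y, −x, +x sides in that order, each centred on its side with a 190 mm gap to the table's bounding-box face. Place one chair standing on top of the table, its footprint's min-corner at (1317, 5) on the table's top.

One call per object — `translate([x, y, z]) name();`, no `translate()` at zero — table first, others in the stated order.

table();
translate([756, -487, 0]) stool();
translate([756, 725, 0]) stool();
translate([-448, 119, 0]) stool();
translate([1960, 119, 0]) stool();
translate([1317, 5, 681]) chair();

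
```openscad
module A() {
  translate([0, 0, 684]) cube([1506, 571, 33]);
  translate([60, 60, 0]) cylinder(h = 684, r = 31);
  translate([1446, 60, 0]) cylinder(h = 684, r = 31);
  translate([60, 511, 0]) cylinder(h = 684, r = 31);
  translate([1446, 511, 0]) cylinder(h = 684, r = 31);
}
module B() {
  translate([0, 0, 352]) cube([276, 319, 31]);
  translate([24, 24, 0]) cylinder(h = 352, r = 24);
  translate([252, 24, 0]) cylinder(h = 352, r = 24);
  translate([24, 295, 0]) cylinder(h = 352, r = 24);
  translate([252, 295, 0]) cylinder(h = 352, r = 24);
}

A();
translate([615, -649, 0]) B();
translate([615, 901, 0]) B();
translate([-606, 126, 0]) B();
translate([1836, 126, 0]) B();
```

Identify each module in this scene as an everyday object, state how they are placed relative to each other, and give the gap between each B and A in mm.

Each stool's nearest face is 330 mm from the table's bounding box.

A is a table. B is a stool. Four stools sit around the table at the −y, +y, −x, +x sides. The gap between each stool and the table is 330 mm.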